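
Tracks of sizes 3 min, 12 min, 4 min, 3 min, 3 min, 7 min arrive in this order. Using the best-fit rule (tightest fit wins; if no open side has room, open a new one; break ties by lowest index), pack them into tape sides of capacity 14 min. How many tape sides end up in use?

3

  3 → side 1 (new)  [load 3/14]
  12 → side 2 (new)  [load 12/14]
  4 → side 1  [load 7/14]
  3 → side 1  [load 10/14]
  3 → side 1  [load 13/14]
  7 → side 3 (new)  [load 7/14]
3 tape sides opened.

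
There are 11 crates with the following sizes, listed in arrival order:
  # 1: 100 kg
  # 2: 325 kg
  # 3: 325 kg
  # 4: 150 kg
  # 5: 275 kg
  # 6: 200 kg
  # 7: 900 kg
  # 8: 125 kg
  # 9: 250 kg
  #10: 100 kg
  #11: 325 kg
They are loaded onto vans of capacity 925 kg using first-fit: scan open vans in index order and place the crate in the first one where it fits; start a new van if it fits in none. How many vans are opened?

  100 → van 1 (new)  [load 100/925]
  325 → van 1  [load 425/925]
  325 → van 1  [load 750/925]
  150 → van 1  [load 900/925]
  275 → van 2 (new)  [load 275/925]
  200 → van 2  [load 475/925]
  900 → van 3 (new)  [load 900/925]
  125 → van 2  [load 600/925]
  250 → van 2  [load 850/925]
  100 → van 4 (new)  [load 100/925]
  325 → van 4  [load 425/925]
4 vans opened.

4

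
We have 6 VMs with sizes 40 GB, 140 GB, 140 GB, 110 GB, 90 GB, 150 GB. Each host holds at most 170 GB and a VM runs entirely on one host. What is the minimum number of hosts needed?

Total = 150 + 140 + 140 + 110 + 90 + 40 = 670 GB.
Lower bound: ⌈670/170⌉ = 4 hosts.
Also, 5 VMs each exceed 85 GB, and no two of those can share a host, so at least 5 hosts are needed.
A packing using 5 hosts:
  host 1: 150 = 150
  host 2: 140 = 140
  host 3: 140 = 140
  host 4: 110 + 40 = 150
  host 5: 90 = 90
This matches the lower bound, so 5 is optimal.

5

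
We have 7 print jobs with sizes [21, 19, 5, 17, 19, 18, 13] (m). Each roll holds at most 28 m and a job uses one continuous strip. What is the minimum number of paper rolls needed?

Total = 21 + 19 + 19 + 18 + 17 + 13 + 5 = 112 m.
Lower bound: ⌈112/28⌉ = 4 paper rolls.
Also, 5 print jobs each exceed 14 m, and no two of those can share a roll, so at least 5 paper rolls are needed.
A packing using 6 paper rolls:
  roll 1: 21 + 5 = 26
  roll 2: 19 = 19
  roll 3: 19 = 19
  roll 4: 18 = 18
  roll 5: 17 = 17
  roll 6: 13 = 13
No arrangement into 5 paper rolls stays within capacity, so 6 is optimal.

6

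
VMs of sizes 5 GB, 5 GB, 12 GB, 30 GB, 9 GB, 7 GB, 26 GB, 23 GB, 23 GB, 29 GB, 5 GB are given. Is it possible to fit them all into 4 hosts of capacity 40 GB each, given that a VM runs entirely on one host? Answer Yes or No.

Total = 174 GB; ⌈174/40⌉ = 5.
At least 5 hosts are required, but only 4 are allowed.

No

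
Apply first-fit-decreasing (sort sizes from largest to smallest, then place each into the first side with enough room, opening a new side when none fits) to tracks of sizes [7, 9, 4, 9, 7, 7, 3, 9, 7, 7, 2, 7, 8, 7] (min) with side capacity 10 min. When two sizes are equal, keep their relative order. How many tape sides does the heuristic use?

12

Sorted descending: 9, 9, 9, 8, 7, 7, 7, 7, 7, 7, 7, 4, 3, 2.
  9 → side 1 (new)  [load 9/10]
  9 → side 2 (new)  [load 9/10]
  9 → side 3 (new)  [load 9/10]
  8 → side 4 (new)  [load 8/10]
  7 → side 5 (new)  [load 7/10]
  7 → side 6 (new)  [load 7/10]
  7 → side 7 (new)  [load 7/10]
  7 → side 8 (new)  [load 7/10]
  7 → side 9 (new)  [load 7/10]
  7 → side 10 (new)  [load 7/10]
  7 → side 11 (new)  [load 7/10]
  4 → side 12 (new)  [load 4/10]
  3 → side 5  [load 10/10]
  2 → side 4  [load 10/10]
12 tape sides opened.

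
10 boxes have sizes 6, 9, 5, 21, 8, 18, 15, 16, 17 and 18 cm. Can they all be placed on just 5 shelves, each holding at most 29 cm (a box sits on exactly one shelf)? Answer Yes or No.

Total = 133 cm; ⌈133/29⌉ = 5.
6 boxes each exceed half the capacity and cannot share a shelf, forcing at least 6 shelves.
At least 6 shelves are required, but only 5 are allowed.

No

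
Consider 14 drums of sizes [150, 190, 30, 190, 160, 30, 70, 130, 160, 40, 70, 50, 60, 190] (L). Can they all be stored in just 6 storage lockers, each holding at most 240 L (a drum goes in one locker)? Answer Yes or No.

No

Total = 1520 L; ⌈1520/240⌉ = 7.
At least 7 storage lockers are required, but only 6 are allowed.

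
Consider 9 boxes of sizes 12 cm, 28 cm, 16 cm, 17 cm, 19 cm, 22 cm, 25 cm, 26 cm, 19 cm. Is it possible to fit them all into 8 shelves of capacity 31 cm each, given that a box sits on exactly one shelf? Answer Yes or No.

A valid assignment using 8 shelves:
  shelf 1: 28 = 28
  shelf 2: 26 = 26
  shelf 3: 25 = 25
  shelf 4: 22 = 22
  shelf 5: 19 + 12 = 31
  shelf 6: 19 = 19
  shelf 7: 17 = 17
  shelf 8: 16 = 16
Every load is within 31 cm, so 8 shelves suffice.

Yes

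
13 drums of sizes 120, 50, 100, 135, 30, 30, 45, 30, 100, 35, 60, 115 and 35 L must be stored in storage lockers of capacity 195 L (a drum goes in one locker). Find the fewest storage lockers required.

Total = 135 + 120 + 115 + 100 + 100 + 60 + 50 + 45 + 35 + 35 + 30 + 30 + 30 = 885 L.
Lower bound: ⌈885/195⌉ = 5 storage lockers.
A packing using 5 storage lockers:
  locker 1: 135 + 60 = 195
  locker 2: 120 + 50 = 170
  locker 3: 115 + 45 + 35 = 195
  locker 4: 100 + 35 + 30 + 30 = 195
  locker 5: 100 + 30 = 130
This matches the lower bound, so 5 is optimal.

5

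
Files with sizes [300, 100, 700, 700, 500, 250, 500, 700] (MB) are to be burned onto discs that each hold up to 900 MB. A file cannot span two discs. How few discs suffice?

Total = 700 + 700 + 700 + 500 + 500 + 300 + 250 + 100 = 3750 MB.
Lower bound: ⌈3750/900⌉ = 5 discs.
A packing using 5 discs:
  disc 1: 700 + 100 = 800
  disc 2: 700 = 700
  disc 3: 700 = 700
  disc 4: 500 + 300 = 800
  disc 5: 500 + 250 = 750
This matches the lower bound, so 5 is optimal.

5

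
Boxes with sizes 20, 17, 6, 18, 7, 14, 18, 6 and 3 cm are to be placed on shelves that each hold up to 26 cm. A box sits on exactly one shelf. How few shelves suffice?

Total = 20 + 18 + 18 + 17 + 14 + 7 + 6 + 6 + 3 = 109 cm.
Lower bound: ⌈109/26⌉ = 5 shelves.
A packing using 5 shelves:
  shelf 1: 20 + 6 = 26
  shelf 2: 18 + 7 = 25
  shelf 3: 18 + 6 = 24
  shelf 4: 17 + 3 = 20
  shelf 5: 14 = 14
This matches the lower bound, so 5 is optimal.

5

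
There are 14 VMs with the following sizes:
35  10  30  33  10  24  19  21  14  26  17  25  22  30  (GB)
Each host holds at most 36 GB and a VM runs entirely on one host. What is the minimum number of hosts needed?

10

Total = 35 + 33 + 30 + 30 + 26 + 25 + 24 + 22 + 21 + 19 + 17 + 14 + 10 + 10 = 316 GB.
Lower bound: ⌈316/36⌉ = 9 hosts.
Also, 10 VMs each exceed 18 GB, and no two of those can share a host, so at least 10 hosts are needed.
A packing using 10 hosts:
  host 1: 35 = 35
  host 2: 33 = 33
  host 3: 30 = 30
  host 4: 30 = 30
  host 5: 26 + 10 = 36
  host 6: 25 + 10 = 35
  host 7: 24 = 24
  host 8: 22 + 14 = 36
  host 9: 21 = 21
  host 10: 19 + 17 = 36
This matches the lower bound, so 10 is optimal.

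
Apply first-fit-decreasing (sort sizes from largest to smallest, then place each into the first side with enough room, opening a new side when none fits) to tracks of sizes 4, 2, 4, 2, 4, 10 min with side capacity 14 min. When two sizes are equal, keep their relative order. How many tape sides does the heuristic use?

2

Sorted descending: 10, 4, 4, 4, 2, 2.
  10 → side 1 (new)  [load 10/14]
  4 → side 1  [load 14/14]
  4 → side 2 (new)  [load 4/14]
  4 → side 2  [load 8/14]
  2 → side 2  [load 10/14]
  2 → side 2  [load 12/14]
2 tape sides opened.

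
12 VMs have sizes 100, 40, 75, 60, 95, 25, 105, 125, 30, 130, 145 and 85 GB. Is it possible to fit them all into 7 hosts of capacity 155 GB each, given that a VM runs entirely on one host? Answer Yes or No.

Total = 1015 GB; ⌈1015/155⌉ = 7.
The bound of 7 does not rule out 7, but exhaustive search shows no assignment into 7 hosts of capacity 155 GB exists — the minimum is 8.

No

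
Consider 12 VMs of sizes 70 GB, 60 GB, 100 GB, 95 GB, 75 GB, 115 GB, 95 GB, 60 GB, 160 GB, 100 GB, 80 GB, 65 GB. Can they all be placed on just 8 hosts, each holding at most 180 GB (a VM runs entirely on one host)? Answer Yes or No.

Yes

A valid assignment using 7 hosts:
  host 1: 160 = 160
  host 2: 115 + 65 = 180
  host 3: 100 + 80 = 180
  host 4: 100 + 75 = 175
  host 5: 95 + 70 = 165
  host 6: 95 + 60 = 155
  host 7: 60 = 60
That uses only 7 ≤ 8, so 8 hosts are enough.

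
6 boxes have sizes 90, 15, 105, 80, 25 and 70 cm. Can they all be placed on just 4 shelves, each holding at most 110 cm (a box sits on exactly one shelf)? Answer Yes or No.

A valid assignment using 4 shelves:
  shelf 1: 105 = 105
  shelf 2: 90 + 15 = 105
  shelf 3: 80 + 25 = 105
  shelf 4: 70 = 70
Every load is within 110 cm, so 4 shelves suffice.

Yes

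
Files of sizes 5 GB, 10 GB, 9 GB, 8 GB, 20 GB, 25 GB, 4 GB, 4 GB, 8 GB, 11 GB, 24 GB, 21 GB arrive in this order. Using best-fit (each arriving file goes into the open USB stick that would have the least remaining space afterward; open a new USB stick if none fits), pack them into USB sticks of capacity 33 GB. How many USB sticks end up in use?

5

  5 → USB stick 1 (new)  [load 5/33]
  10 → USB stick 1  [load 15/33]
  9 → USB stick 1  [load 24/33]
  8 → USB stick 1  [load 32/33]
  20 → USB stick 2 (new)  [load 20/33]
  25 → USB stick 3 (new)  [load 25/33]
  4 → USB stick 3  [load 29/33]
  4 → USB stick 3  [load 33/33]
  8 → USB stick 2  [load 28/33]
  11 → USB stick 4 (new)  [load 11/33]
  24 → USB stick 5 (new)  [load 24/33]
  21 → USB stick 4  [load 32/33]
5 USB sticks opened.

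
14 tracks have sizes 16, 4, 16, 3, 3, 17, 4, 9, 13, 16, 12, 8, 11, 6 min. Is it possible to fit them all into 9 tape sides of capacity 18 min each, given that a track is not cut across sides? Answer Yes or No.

Yes

A valid assignment using 9 tape sides:
  side 1: 17 = 17
  side 2: 16 = 16
  side 3: 16 = 16
  side 4: 16 = 16
  side 5: 13 + 4 = 17
  side 6: 12 + 6 = 18
  side 7: 11 + 4 + 3 = 18
  side 8: 9 + 8 = 17
  side 9: 3 = 3
Every load is within 18 min, so 9 tape sides suffice.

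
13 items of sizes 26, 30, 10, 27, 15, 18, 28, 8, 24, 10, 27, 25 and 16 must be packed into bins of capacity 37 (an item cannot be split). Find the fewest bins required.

9

Total = 30 + 28 + 27 + 27 + 26 + 25 + 24 + 18 + 16 + 15 + 10 + 10 + 8 = 264.
Lower bound: ⌈264/37⌉ = 8 bins.
A packing using 9 bins:
  bin 1: 30 = 30
  bin 2: 28 + 8 = 36
  bin 3: 27 + 10 = 37
  bin 4: 27 + 10 = 37
  bin 5: 26 = 26
  bin 6: 25 = 25
  bin 7: 24 = 24
  bin 8: 18 + 16 = 34
  bin 9: 15 = 15
No arrangement into 8 bins stays within capacity, so 9 is optimal.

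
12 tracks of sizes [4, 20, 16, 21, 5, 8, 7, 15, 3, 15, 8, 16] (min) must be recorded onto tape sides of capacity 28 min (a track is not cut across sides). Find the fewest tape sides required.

6

Total = 21 + 20 + 16 + 16 + 15 + 15 + 8 + 8 + 7 + 5 + 4 + 3 = 138 min.
Lower bound: ⌈138/28⌉ = 5 tape sides.
Also, 6 tracks each exceed 14 min, and no two of those can share a side, so at least 6 tape sides are needed.
A packing using 6 tape sides:
  side 1: 21 + 7 = 28
  side 2: 20 + 8 = 28
  side 3: 16 + 8 + 4 = 28
  side 4: 16 + 5 + 3 = 24
  side 5: 15 = 15
  side 6: 15 = 15
This matches the lower bound, so 6 is optimal.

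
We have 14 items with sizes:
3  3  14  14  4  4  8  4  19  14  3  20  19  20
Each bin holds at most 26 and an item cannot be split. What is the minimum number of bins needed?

7

Total = 20 + 20 + 19 + 19 + 14 + 14 + 14 + 8 + 4 + 4 + 4 + 3 + 3 + 3 = 149.
Lower bound: ⌈149/26⌉ = 6 bins.
Also, 7 items each exceed 13, and no two of those can share a bin, so at least 7 bins are needed.
A packing using 7 bins:
  bin 1: 20 + 4 = 24
  bin 2: 20 + 4 = 24
  bin 3: 19 + 4 + 3 = 26
  bin 4: 19 + 3 + 3 = 25
  bin 5: 14 + 8 = 22
  bin 6: 14 = 14
  bin 7: 14 = 14
This matches the lower bound, so 7 is optimal.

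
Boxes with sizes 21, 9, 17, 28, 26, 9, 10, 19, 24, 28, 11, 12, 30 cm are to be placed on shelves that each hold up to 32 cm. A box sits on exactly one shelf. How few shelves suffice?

9

Total = 30 + 28 + 28 + 26 + 24 + 21 + 19 + 17 + 12 + 11 + 10 + 9 + 9 = 244 cm.
Lower bound: ⌈244/32⌉ = 8 shelves.
A packing using 9 shelves:
  shelf 1: 30 = 30
  shelf 2: 28 = 28
  shelf 3: 28 = 28
  shelf 4: 26 = 26
  shelf 5: 24 = 24
  shelf 6: 21 + 11 = 32
  shelf 7: 19 + 12 = 31
  shelf 8: 17 + 10 = 27
  shelf 9: 9 + 9 = 18
No arrangement into 8 shelves stays within capacity, so 9 is optimal.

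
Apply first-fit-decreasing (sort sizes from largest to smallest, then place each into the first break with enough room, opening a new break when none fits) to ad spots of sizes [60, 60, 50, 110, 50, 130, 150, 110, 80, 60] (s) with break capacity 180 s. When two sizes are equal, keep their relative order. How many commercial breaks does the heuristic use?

Sorted descending: 150, 130, 110, 110, 80, 60, 60, 60, 50, 50.
  150 → break 1 (new)  [load 150/180]
  130 → break 2 (new)  [load 130/180]
  110 → break 3 (new)  [load 110/180]
  110 → break 4 (new)  [load 110/180]
  80 → break 5 (new)  [load 80/180]
  60 → break 3  [load 170/180]
  60 → break 4  [load 170/180]
  60 → break 5  [load 140/180]
  50 → break 2  [load 180/180]
  50 → break 6 (new)  [load 50/180]
6 commercial breaks opened.

6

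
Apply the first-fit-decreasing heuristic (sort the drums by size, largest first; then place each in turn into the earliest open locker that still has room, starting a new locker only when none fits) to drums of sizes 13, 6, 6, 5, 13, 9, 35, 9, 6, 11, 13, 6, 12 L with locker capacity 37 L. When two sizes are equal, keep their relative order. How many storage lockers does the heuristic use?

Sorted descending: 35, 13, 13, 13, 12, 11, 9, 9, 6, 6, 6, 6, 5.
  35 → locker 1 (new)  [load 35/37]
  13 → locker 2 (new)  [load 13/37]
  13 → locker 2  [load 26/37]
  13 → locker 3 (new)  [load 13/37]
  12 → locker 3  [load 25/37]
  11 → locker 2  [load 37/37]
  9 → locker 3  [load 34/37]
  9 → locker 4 (new)  [load 9/37]
  6 → locker 4  [load 15/37]
  6 → locker 4  [load 21/37]
  6 → locker 4  [load 27/37]
  6 → locker 4  [load 33/37]
  5 → locker 5 (new)  [load 5/37]
5 storage lockers opened.

5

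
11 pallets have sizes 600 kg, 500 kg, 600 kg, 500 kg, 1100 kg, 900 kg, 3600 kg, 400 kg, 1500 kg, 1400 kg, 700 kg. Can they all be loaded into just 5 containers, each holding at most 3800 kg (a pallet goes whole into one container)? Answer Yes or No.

Yes

A valid assignment using 4 containers:
  container 1: 3600 = 3600
  container 2: 1500 + 1400 + 900 = 3800
  container 3: 1100 + 700 + 600 + 600 + 500 = 3500
  container 4: 500 + 400 = 900
That uses only 4 ≤ 5, so 5 containers are enough.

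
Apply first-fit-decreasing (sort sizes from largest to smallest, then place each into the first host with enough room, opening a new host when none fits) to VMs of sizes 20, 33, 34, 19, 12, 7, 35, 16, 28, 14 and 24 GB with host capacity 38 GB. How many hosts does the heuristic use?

Sorted descending: 35, 34, 33, 28, 24, 20, 19, 16, 14, 12, 7.
  35 → host 1 (new)  [load 35/38]
  34 → host 2 (new)  [load 34/38]
  33 → host 3 (new)  [load 33/38]
  28 → host 4 (new)  [load 28/38]
  24 → host 5 (new)  [load 24/38]
  20 → host 6 (new)  [load 20/38]
  19 → host 7 (new)  [load 19/38]
  16 → host 6  [load 36/38]
  14 → host 5  [load 38/38]
  12 → host 7  [load 31/38]
  7 → host 4  [load 35/38]
7 hosts opened.

7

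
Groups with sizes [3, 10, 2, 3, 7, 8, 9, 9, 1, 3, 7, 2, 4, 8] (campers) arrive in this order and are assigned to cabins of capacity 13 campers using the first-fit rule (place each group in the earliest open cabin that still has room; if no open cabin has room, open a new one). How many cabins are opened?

  3 → cabin 1 (new)  [load 3/13]
  10 → cabin 1  [load 13/13]
  2 → cabin 2 (new)  [load 2/13]
  3 → cabin 2  [load 5/13]
  7 → cabin 2  [load 12/13]
  8 → cabin 3 (new)  [load 8/13]
  9 → cabin 4 (new)  [load 9/13]
  9 → cabin 5 (new)  [load 9/13]
  1 → cabin 2  [load 13/13]
  3 → cabin 3  [load 11/13]
  7 → cabin 6 (new)  [load 7/13]
  2 → cabin 3  [load 13/13]
  4 → cabin 4  [load 13/13]
  8 → cabin 7 (new)  [load 8/13]
7 cabins opened.

7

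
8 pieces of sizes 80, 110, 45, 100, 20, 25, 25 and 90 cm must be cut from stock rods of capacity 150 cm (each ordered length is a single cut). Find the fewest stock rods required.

Total = 110 + 100 + 90 + 80 + 45 + 25 + 25 + 20 = 495 cm.
Lower bound: ⌈495/150⌉ = 4 stock rods.
A packing using 4 stock rods:
  stock rod 1: 110 + 25 = 135
  stock rod 2: 100 + 45 = 145
  stock rod 3: 90 + 25 + 20 = 135
  stock rod 4: 80 = 80
This matches the lower bound, so 4 is optimal.

4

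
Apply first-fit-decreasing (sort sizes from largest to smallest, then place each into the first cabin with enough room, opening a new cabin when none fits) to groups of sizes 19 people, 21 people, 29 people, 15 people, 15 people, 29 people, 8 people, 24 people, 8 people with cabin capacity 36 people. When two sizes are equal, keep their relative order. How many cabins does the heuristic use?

Sorted descending: 29, 29, 24, 21, 19, 15, 15, 8, 8.
  29 → cabin 1 (new)  [load 29/36]
  29 → cabin 2 (new)  [load 29/36]
  24 → cabin 3 (new)  [load 24/36]
  21 → cabin 4 (new)  [load 21/36]
  19 → cabin 5 (new)  [load 19/36]
  15 → cabin 4  [load 36/36]
  15 → cabin 5  [load 34/36]
  8 → cabin 3  [load 32/36]
  8 → cabin 6 (new)  [load 8/36]
6 cabins opened.

6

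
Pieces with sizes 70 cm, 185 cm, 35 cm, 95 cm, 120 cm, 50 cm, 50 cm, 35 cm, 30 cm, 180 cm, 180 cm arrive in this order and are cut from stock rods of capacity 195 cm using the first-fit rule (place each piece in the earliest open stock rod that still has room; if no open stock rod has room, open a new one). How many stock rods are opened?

6

  70 → stock rod 1 (new)  [load 70/195]
  185 → stock rod 2 (new)  [load 185/195]
  35 → stock rod 1  [load 105/195]
  95 → stock rod 3 (new)  [load 95/195]
  120 → stock rod 4 (new)  [load 120/195]
  50 → stock rod 1  [load 155/195]
  50 → stock rod 3  [load 145/195]
  35 → stock rod 1  [load 190/195]
  30 → stock rod 3  [load 175/195]
  180 → stock rod 5 (new)  [load 180/195]
  180 → stock rod 6 (new)  [load 180/195]
6 stock rods opened.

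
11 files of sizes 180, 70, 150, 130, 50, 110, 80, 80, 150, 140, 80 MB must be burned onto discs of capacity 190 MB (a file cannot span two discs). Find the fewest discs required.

8

Total = 180 + 150 + 150 + 140 + 130 + 110 + 80 + 80 + 80 + 70 + 50 = 1220 MB.
Lower bound: ⌈1220/190⌉ = 7 discs.
A packing using 8 discs:
  disc 1: 180 = 180
  disc 2: 150 = 150
  disc 3: 150 = 150
  disc 4: 140 + 50 = 190
  disc 5: 130 = 130
  disc 6: 110 + 80 = 190
  disc 7: 80 + 80 = 160
  disc 8: 70 = 70
No arrangement into 7 discs stays within capacity, so 8 is optimal.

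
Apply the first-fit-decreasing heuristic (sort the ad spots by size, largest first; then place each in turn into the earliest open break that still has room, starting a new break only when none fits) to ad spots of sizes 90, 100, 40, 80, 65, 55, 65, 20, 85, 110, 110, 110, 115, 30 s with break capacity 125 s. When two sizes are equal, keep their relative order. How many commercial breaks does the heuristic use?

Sorted descending: 115, 110, 110, 110, 100, 90, 85, 80, 65, 65, 55, 40, 30, 20.
  115 → break 1 (new)  [load 115/125]
  110 → break 2 (new)  [load 110/125]
  110 → break 3 (new)  [load 110/125]
  110 → break 4 (new)  [load 110/125]
  100 → break 5 (new)  [load 100/125]
  90 → break 6 (new)  [load 90/125]
  85 → break 7 (new)  [load 85/125]
  80 → break 8 (new)  [load 80/125]
  65 → break 9 (new)  [load 65/125]
  65 → break 10 (new)  [load 65/125]
  55 → break 9  [load 120/125]
  40 → break 7  [load 125/125]
  30 → break 6  [load 120/125]
  20 → break 5  [load 120/125]
10 commercial breaks opened.

10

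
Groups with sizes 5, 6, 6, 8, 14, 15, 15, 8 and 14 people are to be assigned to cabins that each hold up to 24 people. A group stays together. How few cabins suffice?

Total = 15 + 15 + 14 + 14 + 8 + 8 + 6 + 6 + 5 = 91 people.
Lower bound: ⌈91/24⌉ = 4 cabins.
A packing using 5 cabins:
  cabin 1: 15 + 8 = 23
  cabin 2: 15 + 8 = 23
  cabin 3: 14 + 6 = 20
  cabin 4: 14 + 6 = 20
  cabin 5: 5 = 5
No arrangement into 4 cabins stays within capacity, so 5 is optimal.

5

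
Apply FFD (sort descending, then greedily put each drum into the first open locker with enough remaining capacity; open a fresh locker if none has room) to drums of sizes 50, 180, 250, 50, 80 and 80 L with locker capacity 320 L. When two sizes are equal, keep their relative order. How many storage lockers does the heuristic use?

3

Sorted descending: 250, 180, 80, 80, 50, 50.
  250 → locker 1 (new)  [load 250/320]
  180 → locker 2 (new)  [load 180/320]
  80 → locker 2  [load 260/320]
  80 → locker 3 (new)  [load 80/320]
  50 → locker 1  [load 300/320]
  50 → locker 2  [load 310/320]
3 storage lockers opened.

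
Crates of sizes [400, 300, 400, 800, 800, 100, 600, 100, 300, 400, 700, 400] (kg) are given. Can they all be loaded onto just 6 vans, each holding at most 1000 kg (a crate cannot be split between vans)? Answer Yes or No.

Yes

A valid assignment using 6 vans:
  van 1: 800 + 100 + 100 = 1000
  van 2: 800 = 800
  van 3: 700 + 300 = 1000
  van 4: 600 + 400 = 1000
  van 5: 400 + 400 = 800
  van 6: 400 + 300 = 700
Every load is within 1000 kg, so 6 vans suffice.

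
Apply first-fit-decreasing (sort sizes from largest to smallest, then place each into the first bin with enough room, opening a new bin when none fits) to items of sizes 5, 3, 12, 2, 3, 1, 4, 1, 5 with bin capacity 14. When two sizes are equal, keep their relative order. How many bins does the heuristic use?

3

Sorted descending: 12, 5, 5, 4, 3, 3, 2, 1, 1.
  12 → bin 1 (new)  [load 12/14]
  5 → bin 2 (new)  [load 5/14]
  5 → bin 2  [load 10/14]
  4 → bin 2  [load 14/14]
  3 → bin 3 (new)  [load 3/14]
  3 → bin 3  [load 6/14]
  2 → bin 1  [load 14/14]
  1 → bin 3  [load 7/14]
  1 → bin 3  [load 8/14]
3 bins opened.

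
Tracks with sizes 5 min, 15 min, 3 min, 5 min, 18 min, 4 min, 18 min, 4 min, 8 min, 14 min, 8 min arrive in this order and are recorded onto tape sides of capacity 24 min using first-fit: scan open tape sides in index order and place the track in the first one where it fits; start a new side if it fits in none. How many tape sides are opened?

5

  5 → side 1 (new)  [load 5/24]
  15 → side 1  [load 20/24]
  3 → side 1  [load 23/24]
  5 → side 2 (new)  [load 5/24]
  18 → side 2  [load 23/24]
  4 → side 3 (new)  [load 4/24]
  18 → side 3  [load 22/24]
  4 → side 4 (new)  [load 4/24]
  8 → side 4  [load 12/24]
  14 → side 5 (new)  [load 14/24]
  8 → side 4  [load 20/24]
5 tape sides opened.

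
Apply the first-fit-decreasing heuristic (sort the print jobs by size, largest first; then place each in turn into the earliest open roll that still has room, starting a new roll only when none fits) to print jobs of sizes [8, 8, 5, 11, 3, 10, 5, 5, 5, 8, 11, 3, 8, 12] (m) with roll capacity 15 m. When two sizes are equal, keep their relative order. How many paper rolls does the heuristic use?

8

Sorted descending: 12, 11, 11, 10, 8, 8, 8, 8, 5, 5, 5, 5, 3, 3.
  12 → roll 1 (new)  [load 12/15]
  11 → roll 2 (new)  [load 11/15]
  11 → roll 3 (new)  [load 11/15]
  10 → roll 4 (new)  [load 10/15]
  8 → roll 5 (new)  [load 8/15]
  8 → roll 6 (new)  [load 8/15]
  8 → roll 7 (new)  [load 8/15]
  8 → roll 8 (new)  [load 8/15]
  5 → roll 4  [load 15/15]
  5 → roll 5  [load 13/15]
  5 → roll 6  [load 13/15]
  5 → roll 7  [load 13/15]
  3 → roll 1  [load 15/15]
  3 → roll 2  [load 14/15]
8 paper rolls opened.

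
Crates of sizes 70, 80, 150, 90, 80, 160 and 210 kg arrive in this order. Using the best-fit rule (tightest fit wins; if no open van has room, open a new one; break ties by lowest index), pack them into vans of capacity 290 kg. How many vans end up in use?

  70 → van 1 (new)  [load 70/290]
  80 → van 1  [load 150/290]
  150 → van 2 (new)  [load 150/290]
  90 → van 1  [load 240/290]
  80 → van 2  [load 230/290]
  160 → van 3 (new)  [load 160/290]
  210 → van 4 (new)  [load 210/290]
4 vans opened.

4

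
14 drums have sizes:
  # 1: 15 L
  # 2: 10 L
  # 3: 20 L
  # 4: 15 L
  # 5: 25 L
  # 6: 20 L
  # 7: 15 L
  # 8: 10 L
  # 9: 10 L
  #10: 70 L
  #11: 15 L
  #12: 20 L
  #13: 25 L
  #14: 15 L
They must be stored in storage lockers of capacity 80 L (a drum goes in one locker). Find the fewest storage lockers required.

4

Total = 70 + 25 + 25 + 20 + 20 + 20 + 15 + 15 + 15 + 15 + 15 + 10 + 10 + 10 = 285 L.
Lower bound: ⌈285/80⌉ = 4 storage lockers.
A packing using 4 storage lockers:
  locker 1: 70 + 10 = 80
  locker 2: 25 + 25 + 20 + 10 = 80
  locker 3: 20 + 20 + 15 + 15 + 10 = 80
  locker 4: 15 + 15 + 15 = 45
This matches the lower bound, so 4 is optimal.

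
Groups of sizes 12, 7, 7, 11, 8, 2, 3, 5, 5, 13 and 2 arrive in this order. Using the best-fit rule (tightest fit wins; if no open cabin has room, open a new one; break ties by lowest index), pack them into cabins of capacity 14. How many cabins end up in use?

  12 → cabin 1 (new)  [load 12/14]
  7 → cabin 2 (new)  [load 7/14]
  7 → cabin 2  [load 14/14]
  11 → cabin 3 (new)  [load 11/14]
  8 → cabin 4 (new)  [load 8/14]
  2 → cabin 1  [load 14/14]
  3 → cabin 3  [load 14/14]
  5 → cabin 4  [load 13/14]
  5 → cabin 5 (new)  [load 5/14]
  13 → cabin 6 (new)  [load 13/14]
  2 → cabin 5  [load 7/14]
6 cabins opened.

6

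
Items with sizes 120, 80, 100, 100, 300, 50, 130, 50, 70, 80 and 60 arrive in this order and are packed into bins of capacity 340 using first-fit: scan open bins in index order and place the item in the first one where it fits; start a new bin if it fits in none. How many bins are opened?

4

  120 → bin 1 (new)  [load 120/340]
  80 → bin 1  [load 200/340]
  100 → bin 1  [load 300/340]
  100 → bin 2 (new)  [load 100/340]
  300 → bin 3 (new)  [load 300/340]
  50 → bin 2  [load 150/340]
  130 → bin 2  [load 280/340]
  50 → bin 2  [load 330/340]
  70 → bin 4 (new)  [load 70/340]
  80 → bin 4  [load 150/340]
  60 → bin 4  [load 210/340]
4 bins opened.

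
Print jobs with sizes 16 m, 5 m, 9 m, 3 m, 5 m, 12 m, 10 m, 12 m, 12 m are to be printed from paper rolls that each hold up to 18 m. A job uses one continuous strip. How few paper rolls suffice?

Total = 16 + 12 + 12 + 12 + 10 + 9 + 5 + 5 + 3 = 84 m.
Lower bound: ⌈84/18⌉ = 5 paper rolls.
A packing using 6 paper rolls:
  roll 1: 16 = 16
  roll 2: 12 + 5 = 17
  roll 3: 12 + 5 = 17
  roll 4: 12 + 3 = 15
  roll 5: 10 = 10
  roll 6: 9 = 9
No arrangement into 5 paper rolls stays within capacity, so 6 is optimal.

6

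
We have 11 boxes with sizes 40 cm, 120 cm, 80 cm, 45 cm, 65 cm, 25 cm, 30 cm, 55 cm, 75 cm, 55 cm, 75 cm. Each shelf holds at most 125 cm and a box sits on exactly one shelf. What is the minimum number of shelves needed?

Total = 120 + 80 + 75 + 75 + 65 + 55 + 55 + 45 + 40 + 30 + 25 = 665 cm.
Lower bound: ⌈665/125⌉ = 6 shelves.
A packing using 6 shelves:
  shelf 1: 120 = 120
  shelf 2: 80 + 45 = 125
  shelf 3: 75 + 40 = 115
  shelf 4: 75 + 30 = 105
  shelf 5: 65 + 55 = 120
  shelf 6: 55 + 25 = 80
This matches the lower bound, so 6 is optimal.

6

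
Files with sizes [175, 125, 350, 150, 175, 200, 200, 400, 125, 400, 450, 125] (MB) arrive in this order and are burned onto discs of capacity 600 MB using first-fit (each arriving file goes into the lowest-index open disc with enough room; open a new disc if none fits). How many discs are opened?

  175 → disc 1 (new)  [load 175/600]
  125 → disc 1  [load 300/600]
  350 → disc 2 (new)  [load 350/600]
  150 → disc 1  [load 450/600]
  175 → disc 2  [load 525/600]
  200 → disc 3 (new)  [load 200/600]
  200 → disc 3  [load 400/600]
  400 → disc 4 (new)  [load 400/600]
  125 → disc 1  [load 575/600]
  400 → disc 5 (new)  [load 400/600]
  450 → disc 6 (new)  [load 450/600]
  125 → disc 3  [load 525/600]
6 discs opened.

6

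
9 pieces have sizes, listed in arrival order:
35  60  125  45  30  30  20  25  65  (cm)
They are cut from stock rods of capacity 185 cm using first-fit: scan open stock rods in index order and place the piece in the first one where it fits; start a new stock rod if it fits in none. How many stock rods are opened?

3

  35 → stock rod 1 (new)  [load 35/185]
  60 → stock rod 1  [load 95/185]
  125 → stock rod 2 (new)  [load 125/185]
  45 → stock rod 1  [load 140/185]
  30 → stock rod 1  [load 170/185]
  30 → stock rod 2  [load 155/185]
  20 → stock rod 2  [load 175/185]
  25 → stock rod 3 (new)  [load 25/185]
  65 → stock rod 3  [load 90/185]
3 stock rods opened.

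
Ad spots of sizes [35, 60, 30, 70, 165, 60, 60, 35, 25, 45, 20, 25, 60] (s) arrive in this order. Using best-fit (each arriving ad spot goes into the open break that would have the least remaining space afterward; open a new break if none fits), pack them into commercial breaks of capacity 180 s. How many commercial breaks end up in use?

  35 → break 1 (new)  [load 35/180]
  60 → break 1  [load 95/180]
  30 → break 1  [load 125/180]
  70 → break 2 (new)  [load 70/180]
  165 → break 3 (new)  [load 165/180]
  60 → break 2  [load 130/180]
  60 → break 4 (new)  [load 60/180]
  35 → break 2  [load 165/180]
  25 → break 1  [load 150/180]
  45 → break 4  [load 105/180]
  20 → break 1  [load 170/180]
  25 → break 4  [load 130/180]
  60 → break 5 (new)  [load 60/180]
5 commercial breaks opened.

5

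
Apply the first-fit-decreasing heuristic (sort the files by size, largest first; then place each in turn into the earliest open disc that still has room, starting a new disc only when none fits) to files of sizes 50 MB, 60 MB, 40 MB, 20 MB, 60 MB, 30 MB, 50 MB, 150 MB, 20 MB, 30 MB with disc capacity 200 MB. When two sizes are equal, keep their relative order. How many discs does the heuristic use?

Sorted descending: 150, 60, 60, 50, 50, 40, 30, 30, 20, 20.
  150 → disc 1 (new)  [load 150/200]
  60 → disc 2 (new)  [load 60/200]
  60 → disc 2  [load 120/200]
  50 → disc 1  [load 200/200]
  50 → disc 2  [load 170/200]
  40 → disc 3 (new)  [load 40/200]
  30 → disc 2  [load 200/200]
  30 → disc 3  [load 70/200]
  20 → disc 3  [load 90/200]
  20 → disc 3  [load 110/200]
3 discs opened.

3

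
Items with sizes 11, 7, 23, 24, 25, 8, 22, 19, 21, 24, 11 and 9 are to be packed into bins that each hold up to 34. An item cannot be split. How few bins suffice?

7

Total = 25 + 24 + 24 + 23 + 22 + 21 + 19 + 11 + 11 + 9 + 8 + 7 = 204.
Lower bound: ⌈204/34⌉ = 6 bins.
Also, 7 items each exceed 17, and no two of those can share a bin, so at least 7 bins are needed.
A packing using 7 bins:
  bin 1: 25 + 9 = 34
  bin 2: 24 + 8 = 32
  bin 3: 24 + 7 = 31
  bin 4: 23 + 11 = 34
  bin 5: 22 + 11 = 33
  bin 6: 21 = 21
  bin 7: 19 = 19
This matches the lower bound, so 7 is optimal.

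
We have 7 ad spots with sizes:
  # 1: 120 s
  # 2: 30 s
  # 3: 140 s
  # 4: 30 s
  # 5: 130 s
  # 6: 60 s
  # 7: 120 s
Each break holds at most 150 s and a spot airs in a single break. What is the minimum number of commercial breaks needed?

Total = 140 + 130 + 120 + 120 + 60 + 30 + 30 = 630 s.
Lower bound: ⌈630/150⌉ = 5 commercial breaks.
A packing using 5 commercial breaks:
  break 1: 140 = 140
  break 2: 130 = 130
  break 3: 120 + 30 = 150
  break 4: 120 + 30 = 150
  break 5: 60 = 60
This matches the lower bound, so 5 is optimal.

5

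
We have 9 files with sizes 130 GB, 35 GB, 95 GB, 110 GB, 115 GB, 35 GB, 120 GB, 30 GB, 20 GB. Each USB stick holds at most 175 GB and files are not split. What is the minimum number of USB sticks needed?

Total = 130 + 120 + 115 + 110 + 95 + 35 + 35 + 30 + 20 = 690 GB.
Lower bound: ⌈690/175⌉ = 4 USB sticks.
Also, 5 files each exceed 175/2 GB, and no two of those can share a USB stick, so at least 5 USB sticks are needed.
A packing using 5 USB sticks:
  USB stick 1: 130 + 35 = 165
  USB stick 2: 120 + 35 + 20 = 175
  USB stick 3: 115 + 30 = 145
  USB stick 4: 110 = 110
  USB stick 5: 95 = 95
This matches the lower bound, so 5 is optimal.

5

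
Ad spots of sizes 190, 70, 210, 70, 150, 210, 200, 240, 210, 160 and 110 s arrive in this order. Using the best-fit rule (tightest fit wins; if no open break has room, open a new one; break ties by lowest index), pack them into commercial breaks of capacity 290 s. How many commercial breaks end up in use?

8

  190 → break 1 (new)  [load 190/290]
  70 → break 1  [load 260/290]
  210 → break 2 (new)  [load 210/290]
  70 → break 2  [load 280/290]
  150 → break 3 (new)  [load 150/290]
  210 → break 4 (new)  [load 210/290]
  200 → break 5 (new)  [load 200/290]
  240 → break 6 (new)  [load 240/290]
  210 → break 7 (new)  [load 210/290]
  160 → break 8 (new)  [load 160/290]
  110 → break 8  [load 270/290]
8 commercial breaks opened.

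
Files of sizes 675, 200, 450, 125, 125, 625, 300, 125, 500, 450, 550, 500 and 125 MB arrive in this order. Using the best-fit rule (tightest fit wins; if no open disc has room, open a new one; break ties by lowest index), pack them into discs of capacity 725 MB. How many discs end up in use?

  675 → disc 1 (new)  [load 675/725]
  200 → disc 2 (new)  [load 200/725]
  450 → disc 2  [load 650/725]
  125 → disc 3 (new)  [load 125/725]
  125 → disc 3  [load 250/725]
  625 → disc 4 (new)  [load 625/725]
  300 → disc 3  [load 550/725]
  125 → disc 3  [load 675/725]
  500 → disc 5 (new)  [load 500/725]
  450 → disc 6 (new)  [load 450/725]
  550 → disc 7 (new)  [load 550/725]
  500 → disc 8 (new)  [load 500/725]
  125 → disc 7  [load 675/725]
8 discs opened.

8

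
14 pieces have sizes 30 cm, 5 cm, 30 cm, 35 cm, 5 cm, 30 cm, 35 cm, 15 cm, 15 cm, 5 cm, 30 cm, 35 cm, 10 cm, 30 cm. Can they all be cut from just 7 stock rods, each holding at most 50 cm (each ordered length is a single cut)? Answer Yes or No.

No

Total = 310 cm; ⌈310/50⌉ = 7.
8 pieces each exceed half the capacity and cannot share a stock rod, forcing at least 8 stock rods.
At least 8 stock rods are required, but only 7 are allowed.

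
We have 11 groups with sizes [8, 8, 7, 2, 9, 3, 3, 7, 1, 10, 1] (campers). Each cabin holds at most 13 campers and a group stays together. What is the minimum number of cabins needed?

6

Total = 10 + 9 + 8 + 8 + 7 + 7 + 3 + 3 + 2 + 1 + 1 = 59 campers.
Lower bound: ⌈59/13⌉ = 5 cabins.
Also, 6 groups each exceed 13/2 campers, and no two of those can share a cabin, so at least 6 cabins are needed.
A packing using 6 cabins:
  cabin 1: 10 + 3 = 13
  cabin 2: 9 + 3 + 1 = 13
  cabin 3: 8 + 2 + 1 = 11
  cabin 4: 8 = 8
  cabin 5: 7 = 7
  cabin 6: 7 = 7
This matches the lower bound, so 6 is optimal.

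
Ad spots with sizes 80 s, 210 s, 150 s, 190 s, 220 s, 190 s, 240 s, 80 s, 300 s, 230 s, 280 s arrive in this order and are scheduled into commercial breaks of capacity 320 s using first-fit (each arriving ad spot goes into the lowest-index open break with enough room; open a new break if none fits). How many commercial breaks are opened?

  80 → break 1 (new)  [load 80/320]
  210 → break 1  [load 290/320]
  150 → break 2 (new)  [load 150/320]
  190 → break 3 (new)  [load 190/320]
  220 → break 4 (new)  [load 220/320]
  190 → break 5 (new)  [load 190/320]
  240 → break 6 (new)  [load 240/320]
  80 → break 2  [load 230/320]
  300 → break 7 (new)  [load 300/320]
  230 → break 8 (new)  [load 230/320]
  280 → break 9 (new)  [load 280/320]
9 commercial breaks opened.

9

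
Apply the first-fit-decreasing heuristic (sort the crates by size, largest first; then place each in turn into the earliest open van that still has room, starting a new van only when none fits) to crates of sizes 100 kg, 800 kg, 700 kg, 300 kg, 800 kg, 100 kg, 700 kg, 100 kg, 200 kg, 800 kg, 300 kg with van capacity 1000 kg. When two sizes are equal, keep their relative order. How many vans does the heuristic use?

5

Sorted descending: 800, 800, 800, 700, 700, 300, 300, 200, 100, 100, 100.
  800 → van 1 (new)  [load 800/1000]
  800 → van 2 (new)  [load 800/1000]
  800 → van 3 (new)  [load 800/1000]
  700 → van 4 (new)  [load 700/1000]
  700 → van 5 (new)  [load 700/1000]
  300 → van 4  [load 1000/1000]
  300 → van 5  [load 1000/1000]
  200 → van 1  [load 1000/1000]
  100 → van 2  [load 900/1000]
  100 → van 2  [load 1000/1000]
  100 → van 3  [load 900/1000]
5 vans opened.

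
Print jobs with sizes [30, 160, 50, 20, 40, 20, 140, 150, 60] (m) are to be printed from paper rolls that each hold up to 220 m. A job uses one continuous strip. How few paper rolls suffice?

Total = 160 + 150 + 140 + 60 + 50 + 40 + 30 + 20 + 20 = 670 m.
Lower bound: ⌈670/220⌉ = 4 paper rolls.
A packing using 4 paper rolls:
  roll 1: 160 + 60 = 220
  roll 2: 150 + 50 + 20 = 220
  roll 3: 140 + 40 + 30 = 210
  roll 4: 20 = 20
This matches the lower bound, so 4 is optimal.

4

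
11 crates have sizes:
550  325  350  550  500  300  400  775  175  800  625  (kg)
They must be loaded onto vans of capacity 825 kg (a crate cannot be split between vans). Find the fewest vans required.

8

Total = 800 + 775 + 625 + 550 + 550 + 500 + 400 + 350 + 325 + 300 + 175 = 5350 kg.
Lower bound: ⌈5350/825⌉ = 7 vans.
A packing using 8 vans:
  van 1: 800 = 800
  van 2: 775 = 775
  van 3: 625 + 175 = 800
  van 4: 550 = 550
  van 5: 550 = 550
  van 6: 500 + 325 = 825
  van 7: 400 + 350 = 750
  van 8: 300 = 300
No arrangement into 7 vans stays within capacity, so 8 is optimal.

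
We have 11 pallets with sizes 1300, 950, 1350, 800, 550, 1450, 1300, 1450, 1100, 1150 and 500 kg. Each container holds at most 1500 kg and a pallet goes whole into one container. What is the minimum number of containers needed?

Total = 1450 + 1450 + 1350 + 1300 + 1300 + 1150 + 1100 + 950 + 800 + 550 + 500 = 11900 kg.
Lower bound: ⌈11900/1500⌉ = 8 containers.
Also, 9 pallets each exceed 750 kg, and no two of those can share a container, so at least 9 containers are needed.
A packing using 9 containers:
  container 1: 1450 = 1450
  container 2: 1450 = 1450
  container 3: 1350 = 1350
  container 4: 1300 = 1300
  container 5: 1300 = 1300
  container 6: 1150 = 1150
  container 7: 1100 = 1100
  container 8: 950 + 550 = 1500
  container 9: 800 + 500 = 1300
This matches the lower bound, so 9 is optimal.

9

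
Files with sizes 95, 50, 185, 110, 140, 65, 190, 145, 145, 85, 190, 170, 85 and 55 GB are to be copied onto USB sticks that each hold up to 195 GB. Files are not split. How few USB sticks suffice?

10

Total = 190 + 190 + 185 + 170 + 145 + 145 + 140 + 110 + 95 + 85 + 85 + 65 + 55 + 50 = 1710 GB.
Lower bound: ⌈1710/195⌉ = 9 USB sticks.
A packing using 10 USB sticks:
  USB stick 1: 190 = 190
  USB stick 2: 190 = 190
  USB stick 3: 185 = 185
  USB stick 4: 170 = 170
  USB stick 5: 145 + 50 = 195
  USB stick 6: 145 = 145
  USB stick 7: 140 + 55 = 195
  USB stick 8: 110 + 85 = 195
  USB stick 9: 95 + 85 = 180
  USB stick 10: 65 = 65
No arrangement into 9 USB sticks stays within capacity, so 10 is optimal.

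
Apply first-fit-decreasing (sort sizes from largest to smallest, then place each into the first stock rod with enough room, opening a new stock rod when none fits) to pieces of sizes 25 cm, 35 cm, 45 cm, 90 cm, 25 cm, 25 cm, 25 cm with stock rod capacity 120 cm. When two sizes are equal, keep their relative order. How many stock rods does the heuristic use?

3

Sorted descending: 90, 45, 35, 25, 25, 25, 25.
  90 → stock rod 1 (new)  [load 90/120]
  45 → stock rod 2 (new)  [load 45/120]
  35 → stock rod 2  [load 80/120]
  25 → stock rod 1  [load 115/120]
  25 → stock rod 2  [load 105/120]
  25 → stock rod 3 (new)  [load 25/120]
  25 → stock rod 3  [load 50/120]
3 stock rods opened.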